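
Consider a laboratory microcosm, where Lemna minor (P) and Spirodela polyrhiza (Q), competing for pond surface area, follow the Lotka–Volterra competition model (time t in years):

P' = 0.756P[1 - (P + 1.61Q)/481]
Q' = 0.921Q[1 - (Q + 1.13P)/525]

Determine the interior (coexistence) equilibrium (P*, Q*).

P* ≈ 445, Q* ≈ 22.6

Setting both brackets to zero gives the nullclines P + 1.61Q = 481 and 1.13P + Q = 525.
Substituting Q = 525 - 1.13P into the first: P(1 - 1.61·1.13) = 481 - 1.61·525.
So P* = -364/-0.819 = 445, and then Q* = 525 - 1.13·445 = 22.6.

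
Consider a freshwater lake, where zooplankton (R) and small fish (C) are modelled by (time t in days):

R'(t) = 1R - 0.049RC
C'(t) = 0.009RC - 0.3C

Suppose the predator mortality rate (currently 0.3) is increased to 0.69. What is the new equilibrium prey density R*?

At the interior fixed point, setting dC/dt = 0 with C > 0 fixes R* = (predator death rate)/(RC coefficient) — independent of the other coefficients.
With the change, R* = 0.69/0.009 = 76.7; it rises from 33.3.

R* ≈ 76.7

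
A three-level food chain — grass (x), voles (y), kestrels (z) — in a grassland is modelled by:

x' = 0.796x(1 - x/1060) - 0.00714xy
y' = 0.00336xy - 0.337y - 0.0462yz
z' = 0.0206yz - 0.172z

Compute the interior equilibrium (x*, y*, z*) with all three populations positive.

x* ≈ 981, y* ≈ 8.35, z* ≈ 64

From dz/dt = 0: 0.0206y* = 0.172, so y* = 8.35.
From dx/dt = 0: 0.796(1 - x*/1060) = 0.00714·8.35, giving x* = 1060·(1 - 0.0749) = 981.
From dy/dt = 0: 0.00336·981 - 0.337 = 0.0462z*, so z* = 2.96/0.0462 = 64.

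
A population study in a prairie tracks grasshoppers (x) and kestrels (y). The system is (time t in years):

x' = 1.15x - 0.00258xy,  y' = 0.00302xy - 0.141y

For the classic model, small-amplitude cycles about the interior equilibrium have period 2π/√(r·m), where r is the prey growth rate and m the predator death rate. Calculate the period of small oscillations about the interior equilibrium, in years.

T ≈ 15.6 years

Here r = 1.15 and m = 0.141, so r·m = 0.162.
ω = √0.162 = 0.403 per year, hence T = 2π/ω ≈ 15.6 years.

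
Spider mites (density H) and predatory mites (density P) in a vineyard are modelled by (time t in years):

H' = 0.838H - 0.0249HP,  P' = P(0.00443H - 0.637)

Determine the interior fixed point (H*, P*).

Set dP/dt = 0 with P > 0: 0.00443H - 0.637 = 0, so H* = 0.637/0.00443 = 144.
Set dH/dt = 0 with H > 0: 0.838 - 0.0249P = 0, so P* = 0.838/0.0249 = 33.7.

H* ≈ 144, P* ≈ 33.7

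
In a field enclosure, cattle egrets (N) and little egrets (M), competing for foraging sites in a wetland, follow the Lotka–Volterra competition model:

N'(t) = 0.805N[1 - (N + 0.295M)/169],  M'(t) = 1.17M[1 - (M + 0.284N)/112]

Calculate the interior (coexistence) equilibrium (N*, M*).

Setting both brackets to zero gives the nullclines N + 0.295M = 169 and 0.284N + M = 112.
Substituting M = 112 - 0.284N into the first: N(1 - 0.295·0.284) = 169 - 0.295·112.
So N* = 136/0.916 = 148, and then M* = 112 - 0.284·148 = 69.9.

N* ≈ 148, M* ≈ 69.9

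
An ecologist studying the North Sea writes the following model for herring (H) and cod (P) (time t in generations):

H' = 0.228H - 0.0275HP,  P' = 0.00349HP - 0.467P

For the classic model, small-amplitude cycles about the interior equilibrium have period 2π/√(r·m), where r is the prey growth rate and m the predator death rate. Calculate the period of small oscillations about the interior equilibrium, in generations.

T ≈ 19.3 generations

Here r = 0.228 and m = 0.467, so r·m = 0.106.
ω = √0.106 = 0.326 per generation, hence T = 2π/ω ≈ 19.3 generations.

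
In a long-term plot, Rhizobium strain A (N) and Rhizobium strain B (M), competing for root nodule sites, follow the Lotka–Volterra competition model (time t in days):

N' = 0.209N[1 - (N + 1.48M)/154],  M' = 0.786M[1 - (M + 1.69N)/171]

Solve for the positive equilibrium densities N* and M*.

Setting both brackets to zero gives the nullclines N + 1.48M = 154 and 1.69N + M = 171.
Substituting M = 171 - 1.69N into the first: N(1 - 1.48·1.69) = 154 - 1.48·171.
So N* = -99.1/-1.5 = 66, and then M* = 171 - 1.69·66 = 59.5.

N* ≈ 66, M* ≈ 59.5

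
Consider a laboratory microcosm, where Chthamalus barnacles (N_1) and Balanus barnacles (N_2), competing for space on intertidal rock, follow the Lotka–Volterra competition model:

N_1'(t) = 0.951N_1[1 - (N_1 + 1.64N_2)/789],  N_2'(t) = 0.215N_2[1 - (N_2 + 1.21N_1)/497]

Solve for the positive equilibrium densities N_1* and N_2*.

N_1* ≈ 26.5, N_2* ≈ 465

Setting both brackets to zero gives the nullclines N_1 + 1.64N_2 = 789 and 1.21N_1 + N_2 = 497.
Substituting N_2 = 497 - 1.21N_1 into the first: N_1(1 - 1.64·1.21) = 789 - 1.64·497.
So N_1* = -26.1/-0.984 = 26.5, and then N_2* = 497 - 1.21·26.5 = 465.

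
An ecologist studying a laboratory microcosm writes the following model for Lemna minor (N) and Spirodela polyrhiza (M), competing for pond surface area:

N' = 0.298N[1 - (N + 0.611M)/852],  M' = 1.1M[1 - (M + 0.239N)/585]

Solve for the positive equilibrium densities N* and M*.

Setting both brackets to zero gives the nullclines N + 0.611M = 852 and 0.239N + M = 585.
Substituting M = 585 - 0.239N into the first: N(1 - 0.611·0.239) = 852 - 0.611·585.
So N* = 495/0.854 = 579, and then M* = 585 - 0.239·579 = 447.

N* ≈ 579, M* ≈ 447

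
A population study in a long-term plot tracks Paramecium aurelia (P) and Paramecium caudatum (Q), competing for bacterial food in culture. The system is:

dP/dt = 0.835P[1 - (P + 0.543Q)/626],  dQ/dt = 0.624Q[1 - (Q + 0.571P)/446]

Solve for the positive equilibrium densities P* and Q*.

P* ≈ 556, Q* ≈ 128

Setting both brackets to zero gives the nullclines P + 0.543Q = 626 and 0.571P + Q = 446.
Substituting Q = 446 - 0.571P into the first: P(1 - 0.543·0.571) = 626 - 0.543·446.
So P* = 384/0.69 = 556, and then Q* = 446 - 0.571·556 = 128.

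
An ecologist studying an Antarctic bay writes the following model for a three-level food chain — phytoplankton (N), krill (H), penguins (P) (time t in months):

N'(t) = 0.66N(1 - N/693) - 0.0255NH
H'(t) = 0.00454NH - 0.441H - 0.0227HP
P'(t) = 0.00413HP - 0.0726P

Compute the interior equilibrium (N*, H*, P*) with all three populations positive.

From dP/dt = 0: 0.00413H* = 0.0726, so H* = 17.6.
From dN/dt = 0: 0.66(1 - N*/693) = 0.0255·17.6, giving N* = 693·(1 - 0.679) = 222.
From dH/dt = 0: 0.00454·222 - 0.441 = 0.0227P*, so P* = 0.568/0.0227 = 25.

N* ≈ 222, H* ≈ 17.6, P* ≈ 25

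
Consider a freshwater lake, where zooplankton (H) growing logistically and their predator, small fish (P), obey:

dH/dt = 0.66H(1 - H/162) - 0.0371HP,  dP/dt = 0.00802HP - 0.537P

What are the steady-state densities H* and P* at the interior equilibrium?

From dP/dt = 0 with P > 0: 0.00802H* = 0.537, so H* = 67.
Substitute into dH/dt = 0: 0.66(1 - 67/162) = 0.0371P*.
The bracket is 0.587, giving P* = 0.387/0.0371 = 10.4.

H* ≈ 67, P* ≈ 10.4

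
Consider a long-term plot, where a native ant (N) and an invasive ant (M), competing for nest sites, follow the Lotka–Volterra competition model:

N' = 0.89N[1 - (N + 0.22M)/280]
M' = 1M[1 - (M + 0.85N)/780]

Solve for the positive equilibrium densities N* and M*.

N* ≈ 133, M* ≈ 667

Setting both brackets to zero gives the nullclines N + 0.22M = 280 and 0.85N + M = 780.
Substituting M = 780 - 0.85N into the first: N(1 - 0.22·0.85) = 280 - 0.22·780.
So N* = 108/0.813 = 133, and then M* = 780 - 0.85·133 = 667.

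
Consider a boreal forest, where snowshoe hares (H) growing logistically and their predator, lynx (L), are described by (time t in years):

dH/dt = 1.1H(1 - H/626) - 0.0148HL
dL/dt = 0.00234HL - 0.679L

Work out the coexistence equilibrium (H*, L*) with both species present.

H* ≈ 290, L* ≈ 39.9

From dL/dt = 0 with L > 0: 0.00234H* = 0.679, so H* = 290.
Substitute into dH/dt = 0: 1.1(1 - 290/626) = 0.0148L*.
The bracket is 0.536, giving L* = 0.59/0.0148 = 39.9.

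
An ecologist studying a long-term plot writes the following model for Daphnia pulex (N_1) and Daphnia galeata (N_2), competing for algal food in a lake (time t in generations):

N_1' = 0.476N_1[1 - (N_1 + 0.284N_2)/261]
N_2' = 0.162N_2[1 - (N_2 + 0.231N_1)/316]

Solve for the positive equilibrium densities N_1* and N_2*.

Setting both brackets to zero gives the nullclines N_1 + 0.284N_2 = 261 and 0.231N_1 + N_2 = 316.
Substituting N_2 = 316 - 0.231N_1 into the first: N_1(1 - 0.284·0.231) = 261 - 0.284·316.
So N_1* = 171/0.934 = 183, and then N_2* = 316 - 0.231·183 = 274.

N_1* ≈ 183, N_2* ≈ 274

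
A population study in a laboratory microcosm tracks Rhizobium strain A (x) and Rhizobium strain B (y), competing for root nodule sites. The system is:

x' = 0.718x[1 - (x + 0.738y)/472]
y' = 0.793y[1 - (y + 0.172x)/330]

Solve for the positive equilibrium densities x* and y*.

x* ≈ 262, y* ≈ 285

Setting both brackets to zero gives the nullclines x + 0.738y = 472 and 0.172x + y = 330.
Substituting y = 330 - 0.172x into the first: x(1 - 0.738·0.172) = 472 - 0.738·330.
So x* = 228/0.873 = 262, and then y* = 330 - 0.172·262 = 285.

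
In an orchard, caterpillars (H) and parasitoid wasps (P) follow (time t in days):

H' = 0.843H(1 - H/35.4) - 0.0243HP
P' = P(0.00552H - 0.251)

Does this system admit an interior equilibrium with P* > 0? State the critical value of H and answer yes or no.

The predator equation gives dP/dt > 0 only when H > 0.251/0.00552 = 45.5.
Without the predator, H → K = 35.4. Since 35.4 < 45.5, the predator cannot invade.

Threshold H = 45.5; K < 45.5, so no, the predator goes extinct.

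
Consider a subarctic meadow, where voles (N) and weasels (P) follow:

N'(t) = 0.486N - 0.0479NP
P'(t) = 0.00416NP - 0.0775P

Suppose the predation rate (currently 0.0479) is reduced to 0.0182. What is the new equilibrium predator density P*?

P* ≈ 26.7

At the interior fixed point, setting dN/dt = 0 with N > 0 fixes P* = (prey growth rate)/(NP coefficient) — independent of the other coefficients.
With the change, P* = 0.486/0.0182 = 26.7; it rises from 10.1.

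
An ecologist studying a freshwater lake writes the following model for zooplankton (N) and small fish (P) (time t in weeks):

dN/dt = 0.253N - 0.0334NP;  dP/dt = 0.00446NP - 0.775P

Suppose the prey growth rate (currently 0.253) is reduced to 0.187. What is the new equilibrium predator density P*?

At the interior fixed point, setting dN/dt = 0 with N > 0 fixes P* = (prey growth rate)/(NP coefficient) — independent of the other coefficients.
With the change, P* = 0.187/0.0334 = 5.6; it falls from 7.57.

P* ≈ 5.6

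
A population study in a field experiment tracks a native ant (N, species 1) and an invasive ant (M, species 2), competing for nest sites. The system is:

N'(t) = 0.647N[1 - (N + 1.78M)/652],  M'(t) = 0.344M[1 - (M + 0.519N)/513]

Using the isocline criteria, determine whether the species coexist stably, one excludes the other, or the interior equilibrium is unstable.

Compare the nullcline intercepts: K1/α12 = 652/1.78 = 366 < K2 = 513; K2/α21 = 513/0.519 = 988 > K1 = 652.
Since the inequalities point opposite ways, species 2 can invade but species 1 cannot.

species 2 excludes species 1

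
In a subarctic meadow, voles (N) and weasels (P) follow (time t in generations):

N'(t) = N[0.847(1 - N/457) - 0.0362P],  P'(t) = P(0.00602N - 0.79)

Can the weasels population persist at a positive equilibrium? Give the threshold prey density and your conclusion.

Threshold N = 131; K > 131, so yes, the predator persists.

The predator equation gives dP/dt > 0 only when N > 0.79/0.00602 = 131.
Without the predator, N → K = 457. Since 457 > 131, the predator can invade and persist.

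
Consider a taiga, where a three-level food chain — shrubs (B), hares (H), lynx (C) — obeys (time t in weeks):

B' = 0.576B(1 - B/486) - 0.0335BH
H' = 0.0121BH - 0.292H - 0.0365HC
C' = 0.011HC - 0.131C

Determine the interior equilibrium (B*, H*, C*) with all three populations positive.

From dC/dt = 0: 0.011H* = 0.131, so H* = 11.9.
From dB/dt = 0: 0.576(1 - B*/486) = 0.0335·11.9, giving B* = 486·(1 - 0.693) = 149.
From dH/dt = 0: 0.0121·149 - 0.292 = 0.0365C*, so C* = 1.52/0.0365 = 41.5.

B* ≈ 149, H* ≈ 11.9, C* ≈ 41.5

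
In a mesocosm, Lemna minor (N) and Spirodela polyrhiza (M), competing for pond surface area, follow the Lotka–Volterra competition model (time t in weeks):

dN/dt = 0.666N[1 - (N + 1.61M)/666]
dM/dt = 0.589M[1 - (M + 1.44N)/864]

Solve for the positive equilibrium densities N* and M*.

N* ≈ 550, M* ≈ 72.1

Setting both brackets to zero gives the nullclines N + 1.61M = 666 and 1.44N + M = 864.
Substituting M = 864 - 1.44N into the first: N(1 - 1.61·1.44) = 666 - 1.61·864.
So N* = -725/-1.32 = 550, and then M* = 864 - 1.44·550 = 72.1.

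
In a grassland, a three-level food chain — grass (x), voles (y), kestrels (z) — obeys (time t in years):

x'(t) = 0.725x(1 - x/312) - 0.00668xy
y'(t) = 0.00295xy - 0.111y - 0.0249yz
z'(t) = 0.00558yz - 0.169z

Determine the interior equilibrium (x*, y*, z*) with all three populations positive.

x* ≈ 225, y* ≈ 30.3, z* ≈ 22.2

From dz/dt = 0: 0.00558y* = 0.169, so y* = 30.3.
From dx/dt = 0: 0.725(1 - x*/312) = 0.00668·30.3, giving x* = 312·(1 - 0.279) = 225.
From dy/dt = 0: 0.00295·225 - 0.111 = 0.0249z*, so z* = 0.553/0.0249 = 22.2.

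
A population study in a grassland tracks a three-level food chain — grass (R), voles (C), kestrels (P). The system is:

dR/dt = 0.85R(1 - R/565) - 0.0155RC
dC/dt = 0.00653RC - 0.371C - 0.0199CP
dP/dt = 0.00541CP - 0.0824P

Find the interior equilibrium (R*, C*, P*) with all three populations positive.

From dP/dt = 0: 0.00541C* = 0.0824, so C* = 15.2.
From dR/dt = 0: 0.85(1 - R*/565) = 0.0155·15.2, giving R* = 565·(1 - 0.278) = 408.
From dC/dt = 0: 0.00653·408 - 0.371 = 0.0199P*, so P* = 2.29/0.0199 = 115.

R* ≈ 408, C* ≈ 15.2, P* ≈ 115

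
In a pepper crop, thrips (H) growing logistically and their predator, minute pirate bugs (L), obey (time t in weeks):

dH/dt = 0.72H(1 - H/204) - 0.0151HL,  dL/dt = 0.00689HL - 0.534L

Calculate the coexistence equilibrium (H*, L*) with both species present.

From dL/dt = 0 with L > 0: 0.00689H* = 0.534, so H* = 77.5.
Substitute into dH/dt = 0: 0.72(1 - 77.5/204) = 0.0151L*.
The bracket is 0.62, giving L* = 0.446/0.0151 = 29.6.

H* ≈ 77.5, L* ≈ 29.6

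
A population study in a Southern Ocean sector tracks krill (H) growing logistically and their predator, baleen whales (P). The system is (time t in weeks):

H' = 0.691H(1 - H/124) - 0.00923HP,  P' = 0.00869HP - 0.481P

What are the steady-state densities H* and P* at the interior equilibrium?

H* ≈ 55.4, P* ≈ 41.4

From dP/dt = 0 with P > 0: 0.00869H* = 0.481, so H* = 55.4.
Substitute into dH/dt = 0: 0.691(1 - 55.4/124) = 0.00923P*.
The bracket is 0.554, giving P* = 0.383/0.00923 = 41.4.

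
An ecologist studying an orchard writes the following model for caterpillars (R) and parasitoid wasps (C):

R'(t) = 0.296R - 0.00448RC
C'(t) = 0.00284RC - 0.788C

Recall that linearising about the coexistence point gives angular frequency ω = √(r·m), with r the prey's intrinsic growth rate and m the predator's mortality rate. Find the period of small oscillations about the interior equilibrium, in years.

T ≈ 13 years

Here r = 0.296 and m = 0.788, so r·m = 0.233.
ω = √0.233 = 0.483 per year, hence T = 2π/ω ≈ 13 years.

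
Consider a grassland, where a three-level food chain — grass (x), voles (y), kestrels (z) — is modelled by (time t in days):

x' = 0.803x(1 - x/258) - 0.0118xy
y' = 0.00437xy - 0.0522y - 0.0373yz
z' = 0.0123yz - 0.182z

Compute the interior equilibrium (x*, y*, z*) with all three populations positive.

From dz/dt = 0: 0.0123y* = 0.182, so y* = 14.8.
From dx/dt = 0: 0.803(1 - x*/258) = 0.0118·14.8, giving x* = 258·(1 - 0.217) = 202.
From dy/dt = 0: 0.00437·202 - 0.0522 = 0.0373z*, so z* = 0.83/0.0373 = 22.3.

x* ≈ 202, y* ≈ 14.8, z* ≈ 22.3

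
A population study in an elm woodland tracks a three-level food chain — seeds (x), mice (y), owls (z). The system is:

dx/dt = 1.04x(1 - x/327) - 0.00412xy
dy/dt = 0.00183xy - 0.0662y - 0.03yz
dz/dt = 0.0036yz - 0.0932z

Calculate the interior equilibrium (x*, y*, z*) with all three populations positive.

From dz/dt = 0: 0.0036y* = 0.0932, so y* = 25.9.
From dx/dt = 0: 1.04(1 - x*/327) = 0.00412·25.9, giving x* = 327·(1 - 0.103) = 293.
From dy/dt = 0: 0.00183·293 - 0.0662 = 0.03z*, so z* = 0.471/0.03 = 15.7.

x* ≈ 293, y* ≈ 25.9, z* ≈ 15.7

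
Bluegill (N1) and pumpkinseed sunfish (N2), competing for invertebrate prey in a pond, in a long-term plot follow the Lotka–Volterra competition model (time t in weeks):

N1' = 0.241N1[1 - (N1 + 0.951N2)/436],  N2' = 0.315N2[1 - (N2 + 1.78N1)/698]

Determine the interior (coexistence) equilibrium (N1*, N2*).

Setting both brackets to zero gives the nullclines N1 + 0.951N2 = 436 and 1.78N1 + N2 = 698.
Substituting N2 = 698 - 1.78N1 into the first: N1(1 - 0.951·1.78) = 436 - 0.951·698.
So N1* = -228/-0.693 = 329, and then N2* = 698 - 1.78·329 = 113.

N1* ≈ 329, N2* ≈ 113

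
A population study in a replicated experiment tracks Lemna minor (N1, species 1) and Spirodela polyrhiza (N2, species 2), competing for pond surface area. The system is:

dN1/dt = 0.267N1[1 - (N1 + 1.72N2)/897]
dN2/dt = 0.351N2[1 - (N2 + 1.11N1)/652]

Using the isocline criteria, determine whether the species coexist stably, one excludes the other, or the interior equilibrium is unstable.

unstable coexistence (outcome depends on initial conditions)

Compare the nullcline intercepts: K1/α12 = 897/1.72 = 522 < K2 = 652; K2/α21 = 652/1.11 = 587 < K1 = 897.
Since both are reversed, neither can invade when rare; the interior point is a saddle.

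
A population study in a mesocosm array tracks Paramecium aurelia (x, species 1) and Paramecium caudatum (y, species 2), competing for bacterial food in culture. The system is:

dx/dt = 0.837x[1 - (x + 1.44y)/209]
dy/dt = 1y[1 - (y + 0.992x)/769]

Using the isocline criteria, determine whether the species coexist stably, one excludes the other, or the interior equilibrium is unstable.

Compare the nullcline intercepts: K1/α12 = 209/1.44 = 145 < K2 = 769; K2/α21 = 769/0.992 = 775 > K1 = 209.
Since the inequalities point opposite ways, species 2 can invade but species 1 cannot.

species 2 excludes species 1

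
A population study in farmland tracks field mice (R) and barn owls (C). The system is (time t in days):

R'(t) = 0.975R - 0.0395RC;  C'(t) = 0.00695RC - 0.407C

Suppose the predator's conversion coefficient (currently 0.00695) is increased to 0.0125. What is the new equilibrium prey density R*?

At the interior fixed point, setting dC/dt = 0 with C > 0 fixes R* = (predator death rate)/(RC coefficient) — independent of the other coefficients.
With the change, R* = 0.407/0.0125 = 32.6; it falls from 58.6.

R* ≈ 32.6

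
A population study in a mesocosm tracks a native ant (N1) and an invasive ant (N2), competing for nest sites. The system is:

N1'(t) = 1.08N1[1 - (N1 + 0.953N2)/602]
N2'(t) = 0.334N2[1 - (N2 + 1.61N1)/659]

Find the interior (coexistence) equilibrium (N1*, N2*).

N1* ≈ 48.7, N2* ≈ 581

Setting both brackets to zero gives the nullclines N1 + 0.953N2 = 602 and 1.61N1 + N2 = 659.
Substituting N2 = 659 - 1.61N1 into the first: N1(1 - 0.953·1.61) = 602 - 0.953·659.
So N1* = -26/-0.534 = 48.7, and then N2* = 659 - 1.61·48.7 = 581.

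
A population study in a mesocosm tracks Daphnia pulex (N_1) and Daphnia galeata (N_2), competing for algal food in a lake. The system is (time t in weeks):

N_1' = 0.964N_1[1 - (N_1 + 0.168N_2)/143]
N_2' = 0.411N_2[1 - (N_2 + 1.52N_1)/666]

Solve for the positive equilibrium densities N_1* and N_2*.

Setting both brackets to zero gives the nullclines N_1 + 0.168N_2 = 143 and 1.52N_1 + N_2 = 666.
Substituting N_2 = 666 - 1.52N_1 into the first: N_1(1 - 0.168·1.52) = 143 - 0.168·666.
So N_1* = 31.1/0.745 = 41.8, and then N_2* = 666 - 1.52·41.8 = 602.

N_1* ≈ 41.8, N_2* ≈ 602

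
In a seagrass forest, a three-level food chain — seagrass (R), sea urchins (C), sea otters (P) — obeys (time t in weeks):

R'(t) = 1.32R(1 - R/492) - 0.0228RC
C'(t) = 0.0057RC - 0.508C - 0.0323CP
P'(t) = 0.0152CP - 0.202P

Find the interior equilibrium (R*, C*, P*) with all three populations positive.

R* ≈ 379, C* ≈ 13.3, P* ≈ 51.2

From dP/dt = 0: 0.0152C* = 0.202, so C* = 13.3.
From dR/dt = 0: 1.32(1 - R*/492) = 0.0228·13.3, giving R* = 492·(1 - 0.23) = 379.
From dC/dt = 0: 0.0057·379 - 0.508 = 0.0323P*, so P* = 1.65/0.0323 = 51.2.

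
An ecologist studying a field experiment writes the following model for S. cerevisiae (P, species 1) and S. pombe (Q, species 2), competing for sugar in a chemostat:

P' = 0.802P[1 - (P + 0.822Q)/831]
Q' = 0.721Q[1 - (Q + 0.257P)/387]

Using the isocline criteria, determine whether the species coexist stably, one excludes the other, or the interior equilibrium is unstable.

stable coexistence

Compare the nullcline intercepts: K1/α12 = 831/0.822 = 1010 > K2 = 387; K2/α21 = 387/0.257 = 1510 > K1 = 831.
Since both inequalities hold, each species can invade when rare, so the interior equilibrium is stable.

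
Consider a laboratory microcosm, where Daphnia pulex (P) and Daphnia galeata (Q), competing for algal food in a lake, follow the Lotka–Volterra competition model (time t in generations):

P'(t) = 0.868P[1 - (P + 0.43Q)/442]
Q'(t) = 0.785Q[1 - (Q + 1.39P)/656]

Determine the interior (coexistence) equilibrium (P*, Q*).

P* ≈ 398, Q* ≈ 103

Setting both brackets to zero gives the nullclines P + 0.43Q = 442 and 1.39P + Q = 656.
Substituting Q = 656 - 1.39P into the first: P(1 - 0.43·1.39) = 442 - 0.43·656.
So P* = 160/0.402 = 398, and then Q* = 656 - 1.39·398 = 103.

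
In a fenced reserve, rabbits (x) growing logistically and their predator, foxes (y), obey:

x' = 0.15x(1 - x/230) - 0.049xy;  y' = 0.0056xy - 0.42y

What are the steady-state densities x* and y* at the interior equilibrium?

From dy/dt = 0 with y > 0: 0.0056x* = 0.42, so x* = 75.
Substitute into dx/dt = 0: 0.15(1 - 75/230) = 0.049y*.
The bracket is 0.674, giving y* = 0.101/0.049 = 2.06.

x* ≈ 75, y* ≈ 2.06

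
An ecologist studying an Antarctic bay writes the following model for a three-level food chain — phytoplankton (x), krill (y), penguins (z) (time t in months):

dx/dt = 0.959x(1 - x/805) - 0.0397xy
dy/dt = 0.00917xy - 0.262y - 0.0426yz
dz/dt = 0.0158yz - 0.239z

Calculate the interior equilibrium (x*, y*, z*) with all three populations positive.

From dz/dt = 0: 0.0158y* = 0.239, so y* = 15.1.
From dx/dt = 0: 0.959(1 - x*/805) = 0.0397·15.1, giving x* = 805·(1 - 0.626) = 301.
From dy/dt = 0: 0.00917·301 - 0.262 = 0.0426z*, so z* = 2.5/0.0426 = 58.6.

x* ≈ 301, y* ≈ 15.1, z* ≈ 58.6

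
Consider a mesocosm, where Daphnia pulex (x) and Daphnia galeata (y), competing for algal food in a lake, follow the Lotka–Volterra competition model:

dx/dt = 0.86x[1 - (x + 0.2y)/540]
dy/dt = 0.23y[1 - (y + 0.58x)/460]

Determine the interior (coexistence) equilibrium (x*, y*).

x* ≈ 507, y* ≈ 166

Setting both brackets to zero gives the nullclines x + 0.2y = 540 and 0.58x + y = 460.
Substituting y = 460 - 0.58x into the first: x(1 - 0.2·0.58) = 540 - 0.2·460.
So x* = 448/0.884 = 507, and then y* = 460 - 0.58·507 = 166.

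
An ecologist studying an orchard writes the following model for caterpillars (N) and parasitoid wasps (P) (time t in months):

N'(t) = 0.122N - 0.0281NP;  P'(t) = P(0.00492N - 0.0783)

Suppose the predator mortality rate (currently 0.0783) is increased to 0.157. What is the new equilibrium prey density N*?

At the interior fixed point, setting dP/dt = 0 with P > 0 fixes N* = (predator death rate)/(NP coefficient) — independent of the other coefficients.
With the change, N* = 0.157/0.00492 = 31.9; it rises from 15.9.

N* ≈ 31.9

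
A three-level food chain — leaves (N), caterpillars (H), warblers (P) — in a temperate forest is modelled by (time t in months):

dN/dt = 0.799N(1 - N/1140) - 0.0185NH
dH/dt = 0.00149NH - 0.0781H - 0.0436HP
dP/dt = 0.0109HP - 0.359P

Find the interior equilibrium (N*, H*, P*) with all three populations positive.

N* ≈ 271, H* ≈ 32.9, P* ≈ 7.46

From dP/dt = 0: 0.0109H* = 0.359, so H* = 32.9.
From dN/dt = 0: 0.799(1 - N*/1140) = 0.0185·32.9, giving N* = 1140·(1 - 0.763) = 271.
From dH/dt = 0: 0.00149·271 - 0.0781 = 0.0436P*, so P* = 0.325/0.0436 = 7.46.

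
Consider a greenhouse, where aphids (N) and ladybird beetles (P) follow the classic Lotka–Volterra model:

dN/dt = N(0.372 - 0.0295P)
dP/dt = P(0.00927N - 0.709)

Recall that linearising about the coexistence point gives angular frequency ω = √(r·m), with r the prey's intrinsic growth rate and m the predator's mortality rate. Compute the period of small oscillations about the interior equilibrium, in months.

T ≈ 12.2 months

Here r = 0.372 and m = 0.709, so r·m = 0.264.
ω = √0.264 = 0.514 per month, hence T = 2π/ω ≈ 12.2 months.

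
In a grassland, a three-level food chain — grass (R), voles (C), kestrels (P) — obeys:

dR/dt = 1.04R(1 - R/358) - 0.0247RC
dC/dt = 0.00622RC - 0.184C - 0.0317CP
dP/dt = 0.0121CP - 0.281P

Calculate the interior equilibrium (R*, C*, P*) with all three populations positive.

R* ≈ 161, C* ≈ 23.2, P* ≈ 25.7

From dP/dt = 0: 0.0121C* = 0.281, so C* = 23.2.
From dR/dt = 0: 1.04(1 - R*/358) = 0.0247·23.2, giving R* = 358·(1 - 0.552) = 161.
From dC/dt = 0: 0.00622·161 - 0.184 = 0.0317P*, so P* = 0.815/0.0317 = 25.7.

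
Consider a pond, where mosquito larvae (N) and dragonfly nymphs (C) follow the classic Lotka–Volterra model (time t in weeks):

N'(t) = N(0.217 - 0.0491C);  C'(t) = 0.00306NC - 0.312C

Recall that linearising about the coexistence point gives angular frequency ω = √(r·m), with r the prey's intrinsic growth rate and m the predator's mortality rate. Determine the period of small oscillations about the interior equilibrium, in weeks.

Here r = 0.217 and m = 0.312, so r·m = 0.0677.
ω = √0.0677 = 0.26 per week, hence T = 2π/ω ≈ 24.1 weeks.

T ≈ 24.1 weeks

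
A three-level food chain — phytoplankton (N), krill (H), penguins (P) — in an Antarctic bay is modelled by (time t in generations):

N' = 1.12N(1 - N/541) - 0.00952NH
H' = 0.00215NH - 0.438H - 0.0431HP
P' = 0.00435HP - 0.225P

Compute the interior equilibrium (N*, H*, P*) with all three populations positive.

From dP/dt = 0: 0.00435H* = 0.225, so H* = 51.7.
From dN/dt = 0: 1.12(1 - N*/541) = 0.00952·51.7, giving N* = 541·(1 - 0.44) = 303.
From dH/dt = 0: 0.00215·303 - 0.438 = 0.0431P*, so P* = 0.214/0.0431 = 4.96.

N* ≈ 303, H* ≈ 51.7, P* ≈ 4.96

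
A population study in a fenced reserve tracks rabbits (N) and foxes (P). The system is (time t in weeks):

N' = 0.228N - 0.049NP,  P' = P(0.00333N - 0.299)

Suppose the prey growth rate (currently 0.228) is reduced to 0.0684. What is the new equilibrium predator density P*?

P* ≈ 1.4

At the interior fixed point, setting dN/dt = 0 with N > 0 fixes P* = (prey growth rate)/(NP coefficient) — independent of the other coefficients.
With the change, P* = 0.0684/0.049 = 1.4; it falls from 4.65.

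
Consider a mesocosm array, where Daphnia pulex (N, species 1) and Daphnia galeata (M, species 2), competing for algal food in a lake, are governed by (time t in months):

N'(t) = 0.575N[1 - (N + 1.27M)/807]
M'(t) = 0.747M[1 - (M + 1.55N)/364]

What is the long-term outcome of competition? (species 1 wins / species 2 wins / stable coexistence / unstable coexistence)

Compare the nullcline intercepts: K1/α12 = 807/1.27 = 635 > K2 = 364; K2/α21 = 364/1.55 = 235 < K1 = 807.
Since the inequalities point opposite ways, species 1 can invade but species 2 cannot.

species 1 excludes species 2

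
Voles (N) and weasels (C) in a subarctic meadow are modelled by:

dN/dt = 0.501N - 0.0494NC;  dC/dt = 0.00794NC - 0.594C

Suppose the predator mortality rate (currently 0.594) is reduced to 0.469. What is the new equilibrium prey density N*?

At the interior fixed point, setting dC/dt = 0 with C > 0 fixes N* = (predator death rate)/(NC coefficient) — independent of the other coefficients.
With the change, N* = 0.469/0.00794 = 59.1; it falls from 74.8.

N* ≈ 59.1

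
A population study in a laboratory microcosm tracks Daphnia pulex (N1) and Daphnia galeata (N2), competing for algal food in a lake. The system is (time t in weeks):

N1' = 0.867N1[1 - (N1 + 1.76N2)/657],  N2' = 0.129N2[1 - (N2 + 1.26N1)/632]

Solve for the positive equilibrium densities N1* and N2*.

N1* ≈ 374, N2* ≈ 161

Setting both brackets to zero gives the nullclines N1 + 1.76N2 = 657 and 1.26N1 + N2 = 632.
Substituting N2 = 632 - 1.26N1 into the first: N1(1 - 1.76·1.26) = 657 - 1.76·632.
So N1* = -455/-1.22 = 374, and then N2* = 632 - 1.26·374 = 161.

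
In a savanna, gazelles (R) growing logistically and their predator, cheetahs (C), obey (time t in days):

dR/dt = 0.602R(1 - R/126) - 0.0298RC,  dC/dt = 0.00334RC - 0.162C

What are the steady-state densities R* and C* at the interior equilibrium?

R* ≈ 48.5, C* ≈ 12.4

From dC/dt = 0 with C > 0: 0.00334R* = 0.162, so R* = 48.5.
Substitute into dR/dt = 0: 0.602(1 - 48.5/126) = 0.0298C*.
The bracket is 0.615, giving C* = 0.37/0.0298 = 12.4.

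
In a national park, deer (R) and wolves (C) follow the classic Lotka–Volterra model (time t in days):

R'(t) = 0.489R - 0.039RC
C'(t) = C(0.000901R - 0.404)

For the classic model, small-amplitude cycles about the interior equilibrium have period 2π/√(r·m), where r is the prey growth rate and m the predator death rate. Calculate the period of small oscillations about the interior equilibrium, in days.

Here r = 0.489 and m = 0.404, so r·m = 0.198.
ω = √0.198 = 0.444 per day, hence T = 2π/ω ≈ 14.1 days.

T ≈ 14.1 days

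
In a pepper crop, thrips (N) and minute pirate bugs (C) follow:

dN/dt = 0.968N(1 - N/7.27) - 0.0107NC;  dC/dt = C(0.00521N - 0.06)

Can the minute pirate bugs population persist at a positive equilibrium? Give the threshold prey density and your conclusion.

The predator equation gives dC/dt > 0 only when N > 0.06/0.00521 = 11.5.
Without the predator, N → K = 7.27. Since 7.27 < 11.5, the predator cannot invade.

Threshold N = 11.5; K < 11.5, so no, the predator goes extinct.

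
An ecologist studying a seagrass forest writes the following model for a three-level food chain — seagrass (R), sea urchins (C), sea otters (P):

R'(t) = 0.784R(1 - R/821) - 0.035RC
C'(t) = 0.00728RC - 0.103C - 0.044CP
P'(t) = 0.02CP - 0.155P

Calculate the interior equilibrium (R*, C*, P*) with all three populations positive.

R* ≈ 537, C* ≈ 7.75, P* ≈ 86.5

From dP/dt = 0: 0.02C* = 0.155, so C* = 7.75.
From dR/dt = 0: 0.784(1 - R*/821) = 0.035·7.75, giving R* = 821·(1 - 0.346) = 537.
From dC/dt = 0: 0.00728·537 - 0.103 = 0.044P*, so P* = 3.81/0.044 = 86.5.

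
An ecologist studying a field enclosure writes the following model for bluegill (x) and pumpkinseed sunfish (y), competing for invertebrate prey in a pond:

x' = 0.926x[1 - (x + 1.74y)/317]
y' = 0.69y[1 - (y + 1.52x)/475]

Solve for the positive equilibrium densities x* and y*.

Setting both brackets to zero gives the nullclines x + 1.74y = 317 and 1.52x + y = 475.
Substituting y = 475 - 1.52x into the first: x(1 - 1.74·1.52) = 317 - 1.74·475.
So x* = -510/-1.64 = 310, and then y* = 475 - 1.52·310 = 4.16.

x* ≈ 310, y* ≈ 4.16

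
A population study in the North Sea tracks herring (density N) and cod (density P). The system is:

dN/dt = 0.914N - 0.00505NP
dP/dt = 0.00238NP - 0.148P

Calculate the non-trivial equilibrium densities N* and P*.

Set dP/dt = 0 with P > 0: 0.00238N - 0.148 = 0, so N* = 0.148/0.00238 = 62.2.
Set dN/dt = 0 with N > 0: 0.914 - 0.00505P = 0, so P* = 0.914/0.00505 = 181.

N* ≈ 62.2, P* ≈ 181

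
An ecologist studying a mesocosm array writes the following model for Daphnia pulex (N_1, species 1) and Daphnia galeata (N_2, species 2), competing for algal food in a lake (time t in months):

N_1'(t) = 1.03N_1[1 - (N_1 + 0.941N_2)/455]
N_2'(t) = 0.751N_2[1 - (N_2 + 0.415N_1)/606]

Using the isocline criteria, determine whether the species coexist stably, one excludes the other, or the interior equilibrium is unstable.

Compare the nullcline intercepts: K1/α12 = 455/0.941 = 484 < K2 = 606; K2/α21 = 606/0.415 = 1460 > K1 = 455.
Since the inequalities point opposite ways, species 2 can invade but species 1 cannot.

species 2 excludes species 1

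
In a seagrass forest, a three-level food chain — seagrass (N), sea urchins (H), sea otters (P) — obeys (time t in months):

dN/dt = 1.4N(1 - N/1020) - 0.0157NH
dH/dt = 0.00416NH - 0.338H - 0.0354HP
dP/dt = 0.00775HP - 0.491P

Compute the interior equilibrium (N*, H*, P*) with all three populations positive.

N* ≈ 295, H* ≈ 63.4, P* ≈ 25.2

From dP/dt = 0: 0.00775H* = 0.491, so H* = 63.4.
From dN/dt = 0: 1.4(1 - N*/1020) = 0.0157·63.4, giving N* = 1020·(1 - 0.71) = 295.
From dH/dt = 0: 0.00416·295 - 0.338 = 0.0354P*, so P* = 0.89/0.0354 = 25.2.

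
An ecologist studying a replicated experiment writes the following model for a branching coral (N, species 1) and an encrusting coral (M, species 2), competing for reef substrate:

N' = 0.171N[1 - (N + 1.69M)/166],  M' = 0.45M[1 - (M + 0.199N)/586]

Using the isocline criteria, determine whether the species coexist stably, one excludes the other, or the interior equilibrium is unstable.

Compare the nullcline intercepts: K1/α12 = 166/1.69 = 98.2 < K2 = 586; K2/α21 = 586/0.199 = 2940 > K1 = 166.
Since the inequalities point opposite ways, species 2 can invade but species 1 cannot.

species 2 excludes species 1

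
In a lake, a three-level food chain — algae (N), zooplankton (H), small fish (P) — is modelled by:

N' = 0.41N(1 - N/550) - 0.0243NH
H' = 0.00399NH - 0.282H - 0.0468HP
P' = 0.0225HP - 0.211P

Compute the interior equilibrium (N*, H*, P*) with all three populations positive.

N* ≈ 244, H* ≈ 9.38, P* ≈ 14.8

From dP/dt = 0: 0.0225H* = 0.211, so H* = 9.38.
From dN/dt = 0: 0.41(1 - N*/550) = 0.0243·9.38, giving N* = 550·(1 - 0.556) = 244.
From dH/dt = 0: 0.00399·244 - 0.282 = 0.0468P*, so P* = 0.693/0.0468 = 14.8.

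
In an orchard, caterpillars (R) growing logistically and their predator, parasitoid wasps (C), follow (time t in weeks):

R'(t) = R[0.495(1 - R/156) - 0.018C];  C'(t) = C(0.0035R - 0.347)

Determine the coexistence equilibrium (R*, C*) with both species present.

From dC/dt = 0 with C > 0: 0.0035R* = 0.347, so R* = 99.1.
Substitute into dR/dt = 0: 0.495(1 - 99.1/156) = 0.018C*.
The bracket is 0.364, giving C* = 0.18/0.018 = 10.

R* ≈ 99.1, C* ≈ 10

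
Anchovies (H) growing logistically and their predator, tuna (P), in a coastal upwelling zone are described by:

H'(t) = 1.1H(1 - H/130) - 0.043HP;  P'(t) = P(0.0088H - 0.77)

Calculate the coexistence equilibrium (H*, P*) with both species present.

From dP/dt = 0 with P > 0: 0.0088H* = 0.77, so H* = 87.5.
Substitute into dH/dt = 0: 1.1(1 - 87.5/130) = 0.043P*.
The bracket is 0.327, giving P* = 0.36/0.043 = 8.36.

H* ≈ 87.5, P* ≈ 8.36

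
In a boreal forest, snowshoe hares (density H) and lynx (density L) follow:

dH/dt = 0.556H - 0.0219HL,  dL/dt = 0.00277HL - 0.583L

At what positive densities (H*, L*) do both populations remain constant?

Set dL/dt = 0 with L > 0: 0.00277H - 0.583 = 0, so H* = 0.583/0.00277 = 210.
Set dH/dt = 0 with H > 0: 0.556 - 0.0219L = 0, so L* = 0.556/0.0219 = 25.4.

H* ≈ 210, L* ≈ 25.4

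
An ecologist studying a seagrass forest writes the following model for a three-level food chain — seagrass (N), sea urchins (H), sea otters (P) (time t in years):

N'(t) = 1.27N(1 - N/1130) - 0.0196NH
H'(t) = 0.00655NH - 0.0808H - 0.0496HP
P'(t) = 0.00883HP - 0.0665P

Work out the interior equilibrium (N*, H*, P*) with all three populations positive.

From dP/dt = 0: 0.00883H* = 0.0665, so H* = 7.53.
From dN/dt = 0: 1.27(1 - N*/1130) = 0.0196·7.53, giving N* = 1130·(1 - 0.116) = 999.
From dH/dt = 0: 0.00655·999 - 0.0808 = 0.0496P*, so P* = 6.46/0.0496 = 130.

N* ≈ 999, H* ≈ 7.53, P* ≈ 130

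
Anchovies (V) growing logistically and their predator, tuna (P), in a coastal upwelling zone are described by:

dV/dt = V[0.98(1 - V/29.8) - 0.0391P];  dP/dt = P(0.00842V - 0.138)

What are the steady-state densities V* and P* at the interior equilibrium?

V* ≈ 16.4, P* ≈ 11.3

From dP/dt = 0 with P > 0: 0.00842V* = 0.138, so V* = 16.4.
Substitute into dV/dt = 0: 0.98(1 - 16.4/29.8) = 0.0391P*.
The bracket is 0.45, giving P* = 0.441/0.0391 = 11.3.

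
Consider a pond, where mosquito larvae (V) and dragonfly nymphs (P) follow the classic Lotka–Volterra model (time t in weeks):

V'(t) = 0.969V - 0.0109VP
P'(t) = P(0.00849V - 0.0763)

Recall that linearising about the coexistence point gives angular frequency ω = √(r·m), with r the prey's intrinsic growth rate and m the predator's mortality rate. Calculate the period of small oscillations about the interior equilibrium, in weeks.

Here r = 0.969 and m = 0.0763, so r·m = 0.0739.
ω = √0.0739 = 0.272 per week, hence T = 2π/ω ≈ 23.1 weeks.

T ≈ 23.1 weeks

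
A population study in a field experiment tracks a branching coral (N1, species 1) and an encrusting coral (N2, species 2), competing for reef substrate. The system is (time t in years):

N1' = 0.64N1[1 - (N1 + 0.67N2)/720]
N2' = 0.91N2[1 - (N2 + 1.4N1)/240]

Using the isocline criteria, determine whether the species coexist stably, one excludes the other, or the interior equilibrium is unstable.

Compare the nullcline intercepts: K1/α12 = 720/0.67 = 1070 > K2 = 240; K2/α21 = 240/1.4 = 171 < K1 = 720.
Since the inequalities point opposite ways, species 1 can invade but species 2 cannot.

species 1 excludes species 2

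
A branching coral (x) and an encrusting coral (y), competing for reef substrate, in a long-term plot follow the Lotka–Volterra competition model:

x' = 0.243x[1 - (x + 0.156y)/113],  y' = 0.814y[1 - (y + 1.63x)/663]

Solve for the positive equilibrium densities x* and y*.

x* ≈ 12.8, y* ≈ 642

Setting both brackets to zero gives the nullclines x + 0.156y = 113 and 1.63x + y = 663.
Substituting y = 663 - 1.63x into the first: x(1 - 0.156·1.63) = 113 - 0.156·663.
So x* = 9.57/0.746 = 12.8, and then y* = 663 - 1.63·12.8 = 642.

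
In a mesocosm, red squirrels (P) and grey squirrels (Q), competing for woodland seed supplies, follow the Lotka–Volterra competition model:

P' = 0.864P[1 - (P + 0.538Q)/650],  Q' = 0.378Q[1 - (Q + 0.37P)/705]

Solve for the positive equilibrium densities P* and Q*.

P* ≈ 338, Q* ≈ 580

Setting both brackets to zero gives the nullclines P + 0.538Q = 650 and 0.37P + Q = 705.
Substituting Q = 705 - 0.37P into the first: P(1 - 0.538·0.37) = 650 - 0.538·705.
So P* = 271/0.801 = 338, and then Q* = 705 - 0.37·338 = 580.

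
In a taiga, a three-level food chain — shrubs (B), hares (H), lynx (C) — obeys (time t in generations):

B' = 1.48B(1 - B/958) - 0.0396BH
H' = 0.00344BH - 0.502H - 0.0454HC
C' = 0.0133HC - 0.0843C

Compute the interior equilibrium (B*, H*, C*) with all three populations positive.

From dC/dt = 0: 0.0133H* = 0.0843, so H* = 6.34.
From dB/dt = 0: 1.48(1 - B*/958) = 0.0396·6.34, giving B* = 958·(1 - 0.17) = 796.
From dH/dt = 0: 0.00344·796 - 0.502 = 0.0454C*, so C* = 2.23/0.0454 = 49.2.

B* ≈ 796, H* ≈ 6.34, C* ≈ 49.2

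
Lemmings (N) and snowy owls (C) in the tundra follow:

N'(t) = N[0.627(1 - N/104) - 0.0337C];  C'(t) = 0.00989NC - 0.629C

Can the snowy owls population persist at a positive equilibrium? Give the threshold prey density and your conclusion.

The predator equation gives dC/dt > 0 only when N > 0.629/0.00989 = 63.6.
Without the predator, N → K = 104. Since 104 > 63.6, the predator can invade and persist.

Threshold N = 63.6; K > 63.6, so yes, the predator persists.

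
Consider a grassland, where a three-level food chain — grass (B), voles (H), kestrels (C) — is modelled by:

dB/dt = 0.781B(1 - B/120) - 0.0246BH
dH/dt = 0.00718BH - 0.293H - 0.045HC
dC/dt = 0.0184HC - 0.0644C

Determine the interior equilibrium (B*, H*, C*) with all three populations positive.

B* ≈ 107, H* ≈ 3.5, C* ≈ 10.5

From dC/dt = 0: 0.0184H* = 0.0644, so H* = 3.5.
From dB/dt = 0: 0.781(1 - B*/120) = 0.0246·3.5, giving B* = 120·(1 - 0.11) = 107.
From dH/dt = 0: 0.00718·107 - 0.293 = 0.045C*, so C* = 0.474/0.045 = 10.5.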